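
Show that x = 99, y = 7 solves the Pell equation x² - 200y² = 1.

Compute x² = 99² = 9801
Compute 200y² = 200·7² = 200·49 = 9800
x² - 200y² = 9801 - 9800 = 1
Since this equals 1, (99, 7) is a solution.

Yes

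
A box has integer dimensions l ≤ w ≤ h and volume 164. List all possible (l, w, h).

Iterate l from 1 to ⌊164^(1/3)⌋. For each l dividing 164, iterate w ≥ l with w dividing 164/l, and set h = 164/(l·w).
Triples found (4): (1×1×164), (1×2×82), (1×4×41), (2×2×41)

(1×1×164), (1×2×82), (1×4×41), (2×2×41)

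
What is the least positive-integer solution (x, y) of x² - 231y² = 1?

We seek the smallest positive integers (x, y) with x² - 231y² = 1, i.e., x² = 231y² + 1.
Try successive y values:
y = 1: x² = 231·1² + 1 = 232, not a perfect square
y = 2: x² = 231·2² + 1 = 925, not a perfect square
y = 3: x² = 231·3² + 1 = 2080, not a perfect square
... continuing the search (or via continued fractions) ...
y = 5: x² = 231·5² + 1 = 5776, x = 76 ✓

Verify: 76² - 231·5² = 5776 - 5775 = 1 ✓

x = 76, y = 5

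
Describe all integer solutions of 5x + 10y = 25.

Step 1: Compute gcd(5, 10) = 5.
Since 5 divides 25, solutions exist.

Step 2: Find a particular solution using extended Euclidean algorithm.
We get x₀ = 5, y₀ = 0.
Check: 5*5 + 10*0 = 25 = 25 ✓

Step 3: Write the general solution.
x = 5 + (10/5)t = 5 + 2t
y = 0 - (5/5)t = 0 - 1t
for any integer t.

x = 5 + 2t, y = 0 - 1t for integer t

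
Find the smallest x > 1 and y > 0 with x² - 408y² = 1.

We seek the smallest positive integers (x, y) with x² - 408y² = 1, i.e., x² = 408y² + 1.
Try successive y values:
y = 1: x² = 408·1² + 1 = 409, not a perfect square
y = 2: x² = 408·2² + 1 = 1633, not a perfect square
y = 3: x² = 408·3² + 1 = 3673, not a perfect square
... continuing the search (or via continued fractions) ...
y = 5: x² = 408·5² + 1 = 10201, x = 101 ✓

Verify: 101² - 408·5² = 10201 - 10200 = 1 ✓

x = 101, y = 5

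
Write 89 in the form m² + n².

We need to find integers m, n > 0 such that m² + n² = 89.
Trying m = 5: n² = 89 - 5² = 89 - 25 = 64
n = 8
Check: 5² + 8² = 25 + 64 = 89 ✓

89 = 5² + 8²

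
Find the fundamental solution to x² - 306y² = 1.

We seek the smallest positive integers (x, y) with x² - 306y² = 1, i.e., x² = 306y² + 1.
Try successive y values:
y = 1: x² = 306·1² + 1 = 307, not a perfect square
y = 2: x² = 306·2² + 1 = 1225, x = 35 ✓

Verify: 35² - 306·2² = 1225 - 1224 = 1 ✓

x = 35, y = 2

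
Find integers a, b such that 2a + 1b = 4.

Step 1: Check solvability.
gcd(2, 1) = 1
Since 1 divides 4, solutions exist.

Step 2: Apply extended Euclidean algorithm to find gcd.
We find integers such that 2*x0 + 1*y0 = 1

Step 3: Scale the particular solution.
Multiply by 4/1 = 4:
a = 0, b = 4

Step 4: Verify.
2*(0) + 1*(4) = 4 = 4 ✓

a = 0, b = 4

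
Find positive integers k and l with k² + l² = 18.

We need to find integers k, l > 0 such that k² + l² = 18.
Trying k = 3: l² = 18 - 3² = 18 - 9 = 9
l = 3
Check: 3² + 3² = 9 + 9 = 18 ✓

18 = 3² + 3²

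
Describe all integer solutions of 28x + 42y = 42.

Step 1: Compute gcd(28, 42) = 14.
Since 14 divides 42, solutions exist.

Step 2: Find a particular solution using extended Euclidean algorithm.
We get x₀ = -3, y₀ = 3.
Check: 28*-3 + 42*3 = 42 = 42 ✓

Step 3: Write the general solution.
x = -3 + (42/14)t = -3 + 3t
y = 3 - (28/14)t = 3 - 2t
for any integer t.

x = -3 + 3t, y = 3 - 2t for integer t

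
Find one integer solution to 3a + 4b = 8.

Step 1: Check solvability.
gcd(3, 4) = 1
Since 1 divides 8, solutions exist.

Step 2: Apply extended Euclidean algorithm to find gcd.
We find integers such that 3*x0 + 4*y0 = 1

Step 3: Scale the particular solution.
Multiply by 8/1 = 8:
a = -8, b = 8

Step 4: Verify.
3*(-8) + 4*(8) = 8 = 8 ✓

a = -8, b = 8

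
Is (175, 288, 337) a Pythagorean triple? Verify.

Compute a² + b² = 175² + 288² = 30625 + 82944 = 113569
Compute c² = 337² = 113569
Since 113569 = 113569, confirmed.

Yes, it is a Pythagorean triple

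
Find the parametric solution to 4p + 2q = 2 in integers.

Step 1: Compute gcd(4, 2) = 2.
Since 2 divides 2, solutions exist.

Step 2: Find a particular solution using extended Euclidean algorithm.
We get p₀ = 0, q₀ = 1.
Check: 4*0 + 2*1 = 2 = 2 ✓

Step 3: Write the general solution.
p = 0 + (2/2)t = 0 + 1t
q = 1 - (4/2)t = 1 - 2t
for any integer t.

p = 0 + 1t, q = 1 - 2t for integer t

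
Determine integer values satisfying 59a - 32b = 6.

Step 1: Check solvability.
gcd(59, 32) = 1
Since 1 divides 6, solutions exist.

Step 2: Apply extended Euclidean algorithm to find gcd.
We find integers such that 59*x0 + 32*y0 = 1

Step 3: Scale the particular solution.
Multiply by 6/1 = 6:
a = -78, b = -144

Step 4: Verify.
59*(-78) - 32*(-144) = 6 = 6 ✓

a = -78, b = -144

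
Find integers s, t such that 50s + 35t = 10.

Step 1: Check solvability.
gcd(50, 35) = 5
Since 5 divides 10, solutions exist.

Step 2: Apply extended Euclidean algorithm to find gcd.
We find integers such that 50*x0 + 35*y0 = 5

Step 3: Scale the particular solution.
Multiply by 10/5 = 2:
s = -4, t = 6

Step 4: Verify.
50*(-4) + 35*(6) = 10 = 10 ✓

s = -4, t = 6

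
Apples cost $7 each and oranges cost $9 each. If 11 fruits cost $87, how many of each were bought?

Let a = apples, o = oranges.
a + o = 11
7a + 9o = 87
Substitute o = 11 - a:
7a + 9(11 - a) = 87
(7 - 9)a = 87 - 99
-2a = -12
a = 6, o = 11 - 6 = 5

Apples: 6, Oranges: 5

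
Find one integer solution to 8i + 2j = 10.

Step 1: Check solvability.
gcd(8, 2) = 2
Since 2 divides 10, solutions exist.

Step 2: Apply extended Euclidean algorithm to find gcd.
We find integers such that 8*x0 + 2*y0 = 2

Step 3: Scale the particular solution.
Multiply by 10/2 = 5:
i = 0, j = 5

Step 4: Verify.
8*(0) + 2*(5) = 10 = 10 ✓

i = 0, j = 5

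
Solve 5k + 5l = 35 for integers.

Step 1: Check solvability.
gcd(5, 5) = 5
Since 5 divides 35, solutions exist.

Step 2: Apply extended Euclidean algorithm to find gcd.
We find integers such that 5*x0 + 5*y0 = 5

Step 3: Scale the particular solution.
Multiply by 35/5 = 7:
k = 0, l = 7

Step 4: Verify.
5*(0) + 5*(7) = 35 = 35 ✓

k = 0, l = 7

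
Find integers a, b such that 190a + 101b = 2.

Step 1: Check solvability.
gcd(190, 101) = 1
Since 1 divides 2, solutions exist.

Step 2: Apply extended Euclidean algorithm to find gcd.
We find integers such that 190*x0 + 101*y0 = 1

Step 3: Scale the particular solution.
Multiply by 2/1 = 2:
a = 84, b = -158

Step 4: Verify.
190*(84) + 101*(-158) = 2 = 2 ✓

a = 84, b = -158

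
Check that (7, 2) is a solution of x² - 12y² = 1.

Compute x² = 7² = 49
Compute 12y² = 12·2² = 12·4 = 48
x² - 12y² = 49 - 48 = 1
Since this equals 1, (7, 2) is a solution.

Yes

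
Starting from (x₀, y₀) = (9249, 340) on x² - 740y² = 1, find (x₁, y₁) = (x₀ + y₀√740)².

Solutions to x² - Dy² = 1 are generated by powers of (x₀ + y₀√D).
The next solution satisfies x₁ + y₁√740 = (x₀ + y₀√740)², giving:
x₁ = x₀² + 740y₀² = 9249² + 740·340² = 85544001 + 85544000 = 171088001
y₁ = 2x₀y₀ = 2·9249·340 = 6289320

Verify: 171088001² - 740·6289320² = 29271104086176001 - 29271104086176000 = 1 ✓

x = 171088001, y = 6289320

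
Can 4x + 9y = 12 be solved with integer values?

Step 1: Compute gcd(4, 9).
gcd(4, 9) = 1

Step 2: Check divisibility.
Does 1 divide 12? 12 = 1 x 12, so yes.

By the theorem on linear Diophantine equations, 4x + 9y = 12 has integer solutions if and only if gcd(4, 9) divides 12. Since 1 | 12, solutions exist.

Yes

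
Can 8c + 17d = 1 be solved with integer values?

Step 1: Compute gcd(8, 17).
gcd(8, 17) = 1

Step 2: Check divisibility.
Does 1 divide 1? 1 = 1 x 1, so yes.

By the theorem on linear Diophantine equations, 8c + 17d = 1 has integer solutions if and only if gcd(8, 17) divides 1. Since 1 | 1, solutions exist.

Yes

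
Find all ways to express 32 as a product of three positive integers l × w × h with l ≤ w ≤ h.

Iterate l from 1 to ⌊32^(1/3)⌋. For each l dividing 32, iterate w ≥ l with w dividing 32/l, and set h = 32/(l·w).
Triples found (5): (1×1×32), (1×2×16), (1×4×8), (2×2×8), (2×4×4)

(1×1×32), (1×2×16), (1×4×8), (2×2×8), (2×4×4)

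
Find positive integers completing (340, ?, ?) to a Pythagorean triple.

We need the other leg and hypotenuse such that 340² + x² = c².
Take x = 189, c = 389: 340² + 189² = 115600 + 35721 = 151321 = 389² ✓
Triple: (189, 340, 389)

(189, 340, 389)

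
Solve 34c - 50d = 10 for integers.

Step 1: Check solvability.
gcd(34, 50) = 2
Since 2 divides 10, solutions exist.

Step 2: Apply extended Euclidean algorithm to find gcd.
We find integers such that 34*x0 + 50*y0 = 2

Step 3: Scale the particular solution.
Multiply by 10/2 = 5:
c = 15, d = 10

Step 4: Verify.
34*(15) - 50*(10) = 10 = 10 ✓

c = 15, d = 10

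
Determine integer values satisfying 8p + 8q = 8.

Step 1: Check solvability.
gcd(8, 8) = 8
Since 8 divides 8, solutions exist.

Step 2: Apply extended Euclidean algorithm to find gcd.
We find integers such that 8*x0 + 8*y0 = 8

Step 3: Scale the particular solution.
Multiply by 8/8 = 1:
p = 0, q = 1

Step 4: Verify.
8*(0) + 8*(1) = 8 = 8 ✓

p = 0, q = 1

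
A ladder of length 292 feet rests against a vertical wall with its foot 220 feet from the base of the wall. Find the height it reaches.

The ladder, wall, and ground form a right triangle with hypotenuse 292 and one leg 220.
By the Pythagorean theorem: h² = 292² - 220² = 85264 - 48400 = 36864
h = √36864 = 192 feet

192 feet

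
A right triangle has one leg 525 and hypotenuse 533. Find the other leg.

b² = c² - a² = 284089 - 275625 = 8464
b = 92

92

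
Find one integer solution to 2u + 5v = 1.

Step 1: Check solvability.
gcd(2, 5) = 1
Since 1 divides 1, solutions exist.

Step 2: Apply extended Euclidean algorithm to find gcd.
We find integers such that 2*x0 + 5*y0 = 1

Step 3: Scale the particular solution.
Multiply by 1/1 = 1:
u = -2, v = 1

Step 4: Verify.
2*(-2) + 5*(1) = 1 = 1 ✓

u = -2, v = 1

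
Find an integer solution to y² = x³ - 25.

Try small integer x values and check whether x³ - 25 is a perfect square.
x = 5: x³ - 25 = 5³ - 25 = 125 - 25 = 100
Is 100 a perfect square? 10² = 100 ✓
So (x, y) = (5, -10) is a solution.

x = 5, y = -10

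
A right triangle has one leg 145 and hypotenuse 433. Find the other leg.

b² = c² - a² = 187489 - 21025 = 166464
b = 408

408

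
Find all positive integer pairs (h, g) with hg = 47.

The positive divisors of 47 are: 1, 47.
Each divisor d gives the pair (d, 47/d):
(1, 47), (47, 1)

(1, 47), (47, 1)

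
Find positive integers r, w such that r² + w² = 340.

Search for r with 340 - r² a perfect square.
r = 4: 340 - 4² = 340 - 16 = 324 = 18² ✓
So r = 4, w = 18.

r = 4, w = 18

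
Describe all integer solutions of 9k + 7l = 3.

Step 1: Compute gcd(9, 7) = 1.
Since 1 divides 3, solutions exist.

Step 2: Find a particular solution using extended Euclidean algorithm.
We get k₀ = -9, l₀ = 12.
Check: 9*-9 + 7*12 = 3 = 3 ✓

Step 3: Write the general solution.
k = -9 + (7/1)t = -9 + 7t
l = 12 - (9/1)t = 12 - 9t
for any integer t.

k = -9 + 7t, l = 12 - 9t for integer t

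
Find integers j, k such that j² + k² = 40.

We need to find integers j, k > 0 such that j² + k² = 40.
Trying j = 2: k² = 40 - 2² = 40 - 4 = 36
k = 6
Check: 2² + 6² = 4 + 36 = 40 ✓

40 = 2² + 6²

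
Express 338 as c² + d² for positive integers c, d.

We need to find integers c, d > 0 such that c² + d² = 338.
Trying c = 7: d² = 338 - 7² = 338 - 49 = 289
d = 17
Check: 7² + 17² = 49 + 289 = 338 ✓

338 = 7² + 17²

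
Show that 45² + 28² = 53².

Compute a² + b²:
45² + 28² = 2025 + 784 = 2809
Compute c²:
53² = 2809
Since 2809 = 2809, it is a Pythagorean triple.

Yes, it is a Pythagorean triple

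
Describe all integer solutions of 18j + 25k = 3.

Step 1: Compute gcd(18, 25) = 1.
Since 1 divides 3, solutions exist.

Step 2: Find a particular solution using extended Euclidean algorithm.
We get j₀ = 21, k₀ = -15.
Check: 18*21 + 25*-15 = 3 = 3 ✓

Step 3: Write the general solution.
j = 21 + (25/1)t = 21 + 25t
k = -15 - (18/1)t = -15 - 18t
for any integer t.

j = 21 + 25t, k = -15 - 18t for integer t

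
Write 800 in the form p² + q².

We need to find integers p, q > 0 such that p² + q² = 800.
Trying p = 4: q² = 800 - 4² = 800 - 16 = 784
q = 28
Check: 4² + 28² = 16 + 784 = 800 ✓

800 = 4² + 28²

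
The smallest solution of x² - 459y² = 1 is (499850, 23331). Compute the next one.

Solutions to x² - Dy² = 1 are generated by powers of (x₀ + y₀√D).
The next solution satisfies x₁ + y₁√459 = (x₀ + y₀√459)², giving:
x₁ = x₀² + 459y₀² = 499850² + 459·23331² = 249850022500 + 249850022499 = 499700044999
y₁ = 2x₀y₀ = 2·499850·23331 = 23324000700

Verify: 499700044999² - 459·23324000700² = 249700134972002624910001 - 249700134972002624910000 = 1 ✓

x = 499700044999, y = 23324000700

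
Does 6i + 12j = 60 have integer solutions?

Step 1: Compute gcd(6, 12).
gcd(6, 12) = 6

Step 2: Check divisibility.
Does 6 divide 60? 60 = 6 x 10, so yes.

By the theorem on linear Diophantine equations, 6i + 12j = 60 has integer solutions if and only if gcd(6, 12) divides 60. Since 6 | 60, solutions exist.

Yes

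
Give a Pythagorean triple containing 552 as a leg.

We need the other leg and hypotenuse such that 552² + x² = c².
Take x = 385, c = 673: 552² + 385² = 304704 + 148225 = 452929 = 673² ✓
Triple: (385, 552, 673)

(385, 552, 673)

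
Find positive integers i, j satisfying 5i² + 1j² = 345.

Try small values of i and check whether (345 - 5i²)/1 is a perfect square.
i = 8: 5·8² = 320, so 1j² = 345 - 320 = 25, giving j² = 25, j = 5.
Check: 5·8² + 1·5² = 320 + 25 = 345 ✓

i = 8, j = 5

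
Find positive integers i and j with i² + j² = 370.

We need to find integers i, j > 0 such that i² + j² = 370.
Trying i = 3: j² = 370 - 3² = 370 - 9 = 361
j = 19
Check: 3² + 19² = 9 + 361 = 370 ✓

370 = 3² + 19²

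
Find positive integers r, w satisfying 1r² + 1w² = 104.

Try small values of r and check whether (104 - 1r²)/1 is a perfect square.
r = 10: 1·10² = 100, so 1w² = 104 - 100 = 4, giving w² = 4, w = 2.
Check: 1·10² + 1·2² = 100 + 4 = 104 ✓

r = 10, w = 2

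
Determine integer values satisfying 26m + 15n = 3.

Step 1: Check solvability.
gcd(26, 15) = 1
Since 1 divides 3, solutions exist.

Step 2: Apply extended Euclidean algorithm to find gcd.
We find integers such that 26*x0 + 15*y0 = 1

Step 3: Scale the particular solution.
Multiply by 3/1 = 3:
m = -12, n = 21

Step 4: Verify.
26*(-12) + 15*(21) = 3 = 3 ✓

m = -12, n = 21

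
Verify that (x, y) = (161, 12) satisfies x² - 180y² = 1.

Compute x² = 161² = 25921
Compute 180y² = 180·12² = 180·144 = 25920
x² - 180y² = 25921 - 25920 = 1
Since this equals 1, (161, 12) is a solution.

Yes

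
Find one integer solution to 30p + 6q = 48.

Step 1: Check solvability.
gcd(30, 6) = 6
Since 6 divides 48, solutions exist.

Step 2: Apply extended Euclidean algorithm to find gcd.
We find integers such that 30*x0 + 6*y0 = 6

Step 3: Scale the particular solution.
Multiply by 48/6 = 8:
p = 0, q = 8

Step 4: Verify.
30*(0) + 6*(8) = 48 = 48 ✓

p = 0, q = 8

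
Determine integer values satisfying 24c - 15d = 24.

Step 1: Check solvability.
gcd(24, 15) = 3
Since 3 divides 24, solutions exist.

Step 2: Apply extended Euclidean algorithm to find gcd.
We find integers such that 24*x0 + 15*y0 = 3

Step 3: Scale the particular solution.
Multiply by 24/3 = 8:
c = 16, d = 24

Step 4: Verify.
24*(16) - 15*(24) = 24 = 24 ✓

c = 16, d = 24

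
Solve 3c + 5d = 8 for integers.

Step 1: Check solvability.
gcd(3, 5) = 1
Since 1 divides 8, solutions exist.

Step 2: Apply extended Euclidean algorithm to find gcd.
We find integers such that 3*x0 + 5*y0 = 1

Step 3: Scale the particular solution.
Multiply by 8/1 = 8:
c = 16, d = -8

Step 4: Verify.
3*(16) + 5*(-8) = 8 = 8 ✓

c = 16, d = -8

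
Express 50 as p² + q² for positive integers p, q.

We need to find integers p, q > 0 such that p² + q² = 50.
Trying p = 1: q² = 50 - 1² = 50 - 1 = 49
q = 7
Check: 1² + 7² = 1 + 49 = 50 ✓

50 = 1² + 7²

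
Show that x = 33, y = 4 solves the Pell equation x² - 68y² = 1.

Compute x² = 33² = 1089
Compute 68y² = 68·4² = 68·16 = 1088
x² - 68y² = 1089 - 1088 = 1
Since this equals 1, (33, 4) is a solution.

Yes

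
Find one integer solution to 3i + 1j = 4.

Step 1: Check solvability.
gcd(3, 1) = 1
Since 1 divides 4, solutions exist.

Step 2: Apply extended Euclidean algorithm to find gcd.
We find integers such that 3*x0 + 1*y0 = 1

Step 3: Scale the particular solution.
Multiply by 4/1 = 4:
i = 0, j = 4

Step 4: Verify.
3*(0) + 1*(4) = 4 = 4 ✓

i = 0, j = 4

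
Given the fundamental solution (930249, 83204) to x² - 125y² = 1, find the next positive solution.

Solutions to x² - Dy² = 1 are generated by powers of (x₀ + y₀√D).
The next solution satisfies x₁ + y₁√125 = (x₀ + y₀√125)², giving:
x₁ = x₀² + 125y₀² = 930249² + 125·83204² = 865363202001 + 865363202000 = 1730726404001
y₁ = 2x₀y₀ = 2·930249·83204 = 154800875592

Verify: 1730726404001² - 125·154800875592² = 2995413885506232668808001 - 2995413885506232668808000 = 1 ✓

x = 1730726404001, y = 154800875592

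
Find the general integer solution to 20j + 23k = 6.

Step 1: Compute gcd(20, 23) = 1.
Since 1 divides 6, solutions exist.

Step 2: Find a particular solution using extended Euclidean algorithm.
We get j₀ = -48, k₀ = 42.
Check: 20*-48 + 23*42 = 6 = 6 ✓

Step 3: Write the general solution.
j = -48 + (23/1)t = -48 + 23t
k = 42 - (20/1)t = 42 - 20t
for any integer t.

j = -48 + 23t, k = 42 - 20t for integer t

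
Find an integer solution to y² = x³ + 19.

Try small integer x values and check whether x³ + 19 is a perfect square.
x = 5: x³ + 19 = 5³ + 19 = 125 + 19 = 144
Is 144 a perfect square? 12² = 144 ✓
So (x, y) = (5, -12) is a solution.

x = 5, y = -12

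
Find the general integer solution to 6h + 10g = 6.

Step 1: Compute gcd(6, 10) = 2.
Since 2 divides 6, solutions exist.

Step 2: Find a particular solution using extended Euclidean algorithm.
We get h₀ = 6, g₀ = -3.
Check: 6*6 + 10*-3 = 6 = 6 ✓

Step 3: Write the general solution.
h = 6 + (10/2)t = 6 + 5t
g = -3 - (6/2)t = -3 - 3t
for any integer t.

h = 6 + 5t, g = -3 - 3t for integer t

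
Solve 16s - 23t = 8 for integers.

Step 1: Check solvability.
gcd(16, 23) = 1
Since 1 divides 8, solutions exist.

Step 2: Apply extended Euclidean algorithm to find gcd.
We find integers such that 16*x0 + 23*y0 = 1

Step 3: Scale the particular solution.
Multiply by 8/1 = 8:
s = -80, t = -56

Step 4: Verify.
16*(-80) - 23*(-56) = 8 = 8 ✓

s = -80, t = -56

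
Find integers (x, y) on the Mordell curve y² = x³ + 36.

Try small integer x values and check whether x³ + 36 is a perfect square.
x = 0: x³ + 36 = 0³ + 36 = 0 + 36 = 36
Is 36 a perfect square? 6² = 36 ✓
So (x, y) = (0, -6) is a solution.

x = 0, y = -6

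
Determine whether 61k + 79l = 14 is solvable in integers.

Step 1: Compute gcd(61, 79).
gcd(61, 79) = 1

Step 2: Check divisibility.
Does 1 divide 14? 14 = 1 x 14, so yes.

By the theorem on linear Diophantine equations, 61k + 79l = 14 has integer solutions if and only if gcd(61, 79) divides 14. Since 1 | 14, solutions exist.

Yes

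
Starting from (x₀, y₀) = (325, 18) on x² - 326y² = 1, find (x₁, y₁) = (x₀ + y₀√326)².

Solutions to x² - Dy² = 1 are generated by powers of (x₀ + y₀√D).
The next solution satisfies x₁ + y₁√326 = (x₀ + y₀√326)², giving:
x₁ = x₀² + 326y₀² = 325² + 326·18² = 105625 + 105624 = 211249
y₁ = 2x₀y₀ = 2·325·18 = 11700

Verify: 211249² - 326·11700² = 44626140001 - 44626140000 = 1 ✓

x = 211249, y = 11700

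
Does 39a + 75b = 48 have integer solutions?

Step 1: Compute gcd(39, 75).
gcd(39, 75) = 3

Step 2: Check divisibility.
Does 3 divide 48? 48 = 3 x 16, so yes.

By the theorem on linear Diophantine equations, 39a + 75b = 48 has integer solutions if and only if gcd(39, 75) divides 48. Since 3 | 48, solutions exist.

Yes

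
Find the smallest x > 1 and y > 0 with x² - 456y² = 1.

We seek the smallest positive integers (x, y) with x² - 456y² = 1, i.e., x² = 456y² + 1.
Try successive y values:
y = 1: x² = 456·1² + 1 = 457, not a perfect square
y = 2: x² = 456·2² + 1 = 1825, not a perfect square
y = 3: x² = 456·3² + 1 = 4105, not a perfect square
... continuing the search (or via continued fractions) ...
y = 48: x² = 456·48² + 1 = 1050625, x = 1025 ✓

Verify: 1025² - 456·48² = 1050625 - 1050624 = 1 ✓

x = 1025, y = 48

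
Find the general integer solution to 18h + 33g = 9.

Step 1: Compute gcd(18, 33) = 3.
Since 3 divides 9, solutions exist.

Step 2: Find a particular solution using extended Euclidean algorithm.
We get h₀ = 6, g₀ = -3.
Check: 18*6 + 33*-3 = 9 = 9 ✓

Step 3: Write the general solution.
h = 6 + (33/3)t = 6 + 11t
g = -3 - (18/3)t = -3 - 6t
for any integer t.

h = 6 + 11t, g = -3 - 6t for integer t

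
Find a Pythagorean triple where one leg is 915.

We need the other leg and hypotenuse such that 915² + x² = c².
Take x = 9280, c = 9325: 915² + 9280² = 837225 + 86118400 = 86955625 = 9325² ✓
Triple: (915, 9280, 9325)

(915, 9280, 9325)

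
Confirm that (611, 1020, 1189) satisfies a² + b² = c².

Compute a² + b² = 611² + 1020² = 373321 + 1040400 = 1413721
Compute c² = 1189² = 1413721
Since 1413721 = 1413721, confirmed.

Yes, it is a Pythagorean triple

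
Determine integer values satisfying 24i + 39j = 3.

Step 1: Check solvability.
gcd(24, 39) = 3
Since 3 divides 3, solutions exist.

Step 2: Apply extended Euclidean algorithm to find gcd.
We find integers such that 24*x0 + 39*y0 = 3

Step 3: Scale the particular solution.
Multiply by 3/3 = 1:
i = 5, j = -3

Step 4: Verify.
24*(5) + 39*(-3) = 3 = 3 ✓

i = 5, j = -3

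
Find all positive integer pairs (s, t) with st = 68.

The positive divisors of 68 are: 1, 2, 4, 17, 34, 68.
Each divisor d gives the pair (d, 68/d):
(1, 68), (2, 34), (4, 17), (17, 4), (34, 2), (68, 1)

(1, 68), (2, 34), (4, 17), (17, 4), (34, 2), (68, 1)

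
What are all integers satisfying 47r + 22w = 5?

Step 1: Compute gcd(47, 22) = 1.
Since 1 divides 5, solutions exist.

Step 2: Find a particular solution using extended Euclidean algorithm.
We get r₀ = -35, w₀ = 75.
Check: 47*-35 + 22*75 = 5 = 5 ✓

Step 3: Write the general solution.
r = -35 + (22/1)t = -35 + 22t
w = 75 - (47/1)t = 75 - 47t
for any integer t.

r = -35 + 22t, w = 75 - 47t for integer t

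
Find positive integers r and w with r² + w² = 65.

We need to find integers r, w > 0 such that r² + w² = 65.
Trying r = 1: w² = 65 - 1² = 65 - 1 = 64
w = 8
Check: 1² + 8² = 1 + 64 = 65 ✓

65 = 1² + 8²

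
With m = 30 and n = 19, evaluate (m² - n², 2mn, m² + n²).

a = m² - n² = 900 - 361 = 539
b = 2mn = 2·30·19 = 1140
c = m² + n² = 900 + 361 = 1261
Verify: 539² + 1140² = 290521 + 1299600 = 1590121 = 1261² ✓

(539, 1140, 1261)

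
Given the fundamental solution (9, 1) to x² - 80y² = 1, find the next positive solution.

Solutions to x² - Dy² = 1 are generated by powers of (x₀ + y₀√D).
The next solution satisfies x₁ + y₁√80 = (x₀ + y₀√80)², giving:
x₁ = x₀² + 80y₀² = 9² + 80·1² = 81 + 80 = 161
y₁ = 2x₀y₀ = 2·9·1 = 18

Verify: 161² - 80·18² = 25921 - 25920 = 1 ✓

x = 161, y = 18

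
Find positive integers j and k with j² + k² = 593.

We need to find integers j, k > 0 such that j² + k² = 593.
Trying j = 8: k² = 593 - 8² = 593 - 64 = 529
k = 23
Check: 8² + 23² = 64 + 529 = 593 ✓

593 = 8² + 23²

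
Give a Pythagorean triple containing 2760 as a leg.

We need the other leg and hypotenuse such that 2760² + x² = c².
Take x = 387, c = 2787: 2760² + 387² = 7617600 + 149769 = 7767369 = 2787² ✓
Triple: (387, 2760, 2787)

(387, 2760, 2787)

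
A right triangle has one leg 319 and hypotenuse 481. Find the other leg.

b² = c² - a² = 231361 - 101761 = 129600
b = 360

360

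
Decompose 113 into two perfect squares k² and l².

We need to find integers k, l > 0 such that k² + l² = 113.
Trying k = 7: l² = 113 - 7² = 113 - 49 = 64
l = 8
Check: 7² + 8² = 49 + 64 = 113 ✓

113 = 7² + 8²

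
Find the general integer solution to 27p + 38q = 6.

Step 1: Compute gcd(27, 38) = 1.
Since 1 divides 6, solutions exist.

Step 2: Find a particular solution using extended Euclidean algorithm.
We get p₀ = -42, q₀ = 30.
Check: 27*-42 + 38*30 = 6 = 6 ✓

Step 3: Write the general solution.
p = -42 + (38/1)t = -42 + 38t
q = 30 - (27/1)t = 30 - 27t
for any integer t.

p = -42 + 38t, q = 30 - 27t for integer t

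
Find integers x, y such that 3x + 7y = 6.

Step 1: Check solvability.
gcd(3, 7) = 1
Since 1 divides 6, solutions exist.

Step 2: Apply extended Euclidean algorithm to find gcd.
We find integers such that 3*x0 + 7*y0 = 1

Step 3: Scale the particular solution.
Multiply by 6/1 = 6:
x = -12, y = 6

Step 4: Verify.
3*(-12) + 7*(6) = 6 = 6 ✓

x = -12, y = 6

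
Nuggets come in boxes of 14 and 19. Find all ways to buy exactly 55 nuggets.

We need non-negative integers (x, y) with 14x + 19y = 55.
For each x in 0..3, check if 55 - 14x is a non-negative multiple of 19.
No x yields an integer y ≥ 0.

No solution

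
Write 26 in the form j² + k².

We need to find integers j, k > 0 such that j² + k² = 26.
Trying j = 1: k² = 26 - 1² = 26 - 1 = 25
k = 5
Check: 1² + 5² = 1 + 25 = 26 ✓

26 = 1² + 5²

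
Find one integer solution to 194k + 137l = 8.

Step 1: Check solvability.
gcd(194, 137) = 1
Since 1 divides 8, solutions exist.

Step 2: Apply extended Euclidean algorithm to find gcd.
We find integers such that 194*x0 + 137*y0 = 1

Step 3: Scale the particular solution.
Multiply by 8/1 = 8:
k = -96, l = 136

Step 4: Verify.
194*(-96) + 137*(136) = 8 = 8 ✓

k = -96, l = 136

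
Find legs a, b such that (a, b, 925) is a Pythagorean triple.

We need a² + b² = 925² = 855625.
Trying: 533² + 756² = 284089 + 571536 = 855625 ✓

(533, 756, 925)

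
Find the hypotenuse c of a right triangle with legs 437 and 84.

c² = a² + b² = 437² + 84² = 190969 + 7056 = 198025
c = 445

445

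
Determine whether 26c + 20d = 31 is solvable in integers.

Step 1: Compute gcd(26, 20).
gcd(26, 20) = 2

Step 2: Check divisibility.
Does 2 divide 31? 31 = 2 x 15 + 1, so no.

By the theorem on linear Diophantine equations, 26c + 20d = 31 has integer solutions if and only if gcd(26, 20) divides 31. Since 2 does not divide 31, no solutions exist.

No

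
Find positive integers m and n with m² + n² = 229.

We need to find integers m, n > 0 such that m² + n² = 229.
Trying m = 2: n² = 229 - 2² = 229 - 4 = 225
n = 15
Check: 2² + 15² = 4 + 225 = 229 ✓

229 = 2² + 15²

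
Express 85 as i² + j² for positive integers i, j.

We need to find integers i, j > 0 such that i² + j² = 85.
Trying i = 2: j² = 85 - 2² = 85 - 4 = 81
j = 9
Check: 2² + 9² = 4 + 81 = 85 ✓

85 = 2² + 9²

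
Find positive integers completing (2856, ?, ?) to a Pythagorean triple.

We need the other leg and hypotenuse such that 2856² + x² = c².
Take x = 558, c = 2910: 2856² + 558² = 8156736 + 311364 = 8468100 = 2910² ✓
Triple: (558, 2856, 2910)

(558, 2856, 2910)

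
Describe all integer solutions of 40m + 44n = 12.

Step 1: Compute gcd(40, 44) = 4.
Since 4 divides 12, solutions exist.

Step 2: Find a particular solution using extended Euclidean algorithm.
We get m₀ = -3, n₀ = 3.
Check: 40*-3 + 44*3 = 12 = 12 ✓

Step 3: Write the general solution.
m = -3 + (44/4)t = -3 + 11t
n = 3 - (40/4)t = 3 - 10t
for any integer t.

m = -3 + 11t, n = 3 - 10t for integer t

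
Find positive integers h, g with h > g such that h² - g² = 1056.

Factor: h² - g² = (h+g)(h-g) = 1056.
We need two factors of 1056 with the same parity.
Use h+g = 528 and h-g = 2 (product 528·2 = 1056).
Adding: 2h = 530, so h = 265.
Subtracting: 2g = 526, so g = 263.
Check: 265² - 263² = 70225 - 69169 = 1056 ✓

h = 265, g = 263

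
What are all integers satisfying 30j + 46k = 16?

Step 1: Compute gcd(30, 46) = 2.
Since 2 divides 16, solutions exist.

Step 2: Find a particular solution using extended Euclidean algorithm.
We get j₀ = -24, k₀ = 16.
Check: 30*-24 + 46*16 = 16 = 16 ✓

Step 3: Write the general solution.
j = -24 + (46/2)t = -24 + 23t
k = 16 - (30/2)t = 16 - 15t
for any integer t.

j = -24 + 23t, k = 16 - 15t for integer t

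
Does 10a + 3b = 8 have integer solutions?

Step 1: Compute gcd(10, 3).
gcd(10, 3) = 1

Step 2: Check divisibility.
Does 1 divide 8? 8 = 1 x 8, so yes.

By the theorem on linear Diophantine equations, 10a + 3b = 8 has integer solutions if and only if gcd(10, 3) divides 8. Since 1 | 8, solutions exist.

Yes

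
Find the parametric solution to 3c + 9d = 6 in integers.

Step 1: Compute gcd(3, 9) = 3.
Since 3 divides 6, solutions exist.

Step 2: Find a particular solution using extended Euclidean algorithm.
We get c₀ = 2, d₀ = 0.
Check: 3*2 + 9*0 = 6 = 6 ✓

Step 3: Write the general solution.
c = 2 + (9/3)t = 2 + 3t
d = 0 - (3/3)t = 0 - 1t
for any integer t.

c = 2 + 3t, d = 0 - 1t for integer t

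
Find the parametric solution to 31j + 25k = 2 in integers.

Step 1: Compute gcd(31, 25) = 1.
Since 1 divides 2, solutions exist.

Step 2: Find a particular solution using extended Euclidean algorithm.
We get j₀ = -8, k₀ = 10.
Check: 31*-8 + 25*10 = 2 = 2 ✓

Step 3: Write the general solution.
j = -8 + (25/1)t = -8 + 25t
k = 10 - (31/1)t = 10 - 31t
for any integer t.

j = -8 + 25t, k = 10 - 31t for integer t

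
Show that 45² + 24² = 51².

Compute a² + b² = 45² + 24² = 2025 + 576 = 2601
Compute c² = 51² = 2601
Since 2601 = 2601, confirmed.

Yes, it is a Pythagorean triple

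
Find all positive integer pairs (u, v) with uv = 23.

The positive divisors of 23 are: 1, 23.
Each divisor d gives the pair (d, 23/d):
(1, 23), (23, 1)

(1, 23), (23, 1)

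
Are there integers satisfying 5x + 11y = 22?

Step 1: Compute gcd(5, 11).
gcd(5, 11) = 1

Step 2: Check divisibility.
Does 1 divide 22? 22 = 1 x 22, so yes.

By the theorem on linear Diophantine equations, 5x + 11y = 22 has integer solutions if and only if gcd(5, 11) divides 22. Since 1 | 22, solutions exist.

Yes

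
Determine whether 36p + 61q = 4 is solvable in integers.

Step 1: Compute gcd(36, 61).
gcd(36, 61) = 1

Step 2: Check divisibility.
Does 1 divide 4? 4 = 1 x 4, so yes.

By the theorem on linear Diophantine equations, 36p + 61q = 4 has integer solutions if and only if gcd(36, 61) divides 4. Since 1 | 4, solutions exist.

Yes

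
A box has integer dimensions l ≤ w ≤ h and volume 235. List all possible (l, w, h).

Iterate l from 1 to ⌊235^(1/3)⌋. For each l dividing 235, iterate w ≥ l with w dividing 235/l, and set h = 235/(l·w).
Triples found (2): (1×1×235), (1×5×47)

(1×1×235), (1×5×47)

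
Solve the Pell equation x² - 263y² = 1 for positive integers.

We seek the smallest positive integers (x, y) with x² - 263y² = 1, i.e., x² = 263y² + 1.
Try successive y values:
y = 1: x² = 263·1² + 1 = 264, not a perfect square
y = 2: x² = 263·2² + 1 = 1053, not a perfect square
y = 3: x² = 263·3² + 1 = 2368, not a perfect square
... continuing the search (or via continued fractions) ...
y = 8579: x² = 263·8579² + 1 = 19356600384, x = 139128 ✓

Verify: 139128² - 263·8579² = 19356600384 - 19356600383 = 1 ✓

x = 139128, y = 8579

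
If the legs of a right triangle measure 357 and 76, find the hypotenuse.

c² = a² + b² = 357² + 76² = 127449 + 5776 = 133225
c = 365

365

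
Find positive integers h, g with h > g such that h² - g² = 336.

Factor: h² - g² = (h+g)(h-g) = 336.
We need two factors of 336 with the same parity.
Use h+g = 168 and h-g = 2 (product 168·2 = 336).
Adding: 2h = 170, so h = 85.
Subtracting: 2g = 166, so g = 83.
Check: 85² - 83² = 7225 - 6889 = 336 ✓

h = 85, g = 83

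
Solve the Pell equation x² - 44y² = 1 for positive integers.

We seek the smallest positive integers (x, y) with x² - 44y² = 1, i.e., x² = 44y² + 1.
Try successive y values:
y = 1: x² = 44·1² + 1 = 45, not a perfect square
y = 2: x² = 44·2² + 1 = 177, not a perfect square
y = 3: x² = 44·3² + 1 = 397, not a perfect square
... continuing the search (or via continued fractions) ...
y = 30: x² = 44·30² + 1 = 39601, x = 199 ✓

Verify: 199² - 44·30² = 39601 - 39600 = 1 ✓

x = 199, y = 30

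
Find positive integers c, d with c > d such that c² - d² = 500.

Factor: c² - d² = (c+d)(c-d) = 500.
We need two factors of 500 with the same parity.
Use c+d = 250 and c-d = 2 (product 250·2 = 500).
Adding: 2c = 252, so c = 126.
Subtracting: 2d = 248, so d = 124.
Check: 126² - 124² = 15876 - 15376 = 500 ✓

c = 126, d = 124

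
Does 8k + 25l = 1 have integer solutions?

Step 1: Compute gcd(8, 25).
gcd(8, 25) = 1

Step 2: Check divisibility.
Does 1 divide 1? 1 = 1 x 1, so yes.

By the theorem on linear Diophantine equations, 8k + 25l = 1 has integer solutions if and only if gcd(8, 25) divides 1. Since 1 | 1, solutions exist.

Yes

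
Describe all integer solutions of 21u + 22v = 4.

Step 1: Compute gcd(21, 22) = 1.
Since 1 divides 4, solutions exist.

Step 2: Find a particular solution using extended Euclidean algorithm.
We get u₀ = -4, v₀ = 4.
Check: 21*-4 + 22*4 = 4 = 4 ✓

Step 3: Write the general solution.
u = -4 + (22/1)t = -4 + 22t
v = 4 - (21/1)t = 4 - 21t
for any integer t.

u = -4 + 22t, v = 4 - 21t for integer t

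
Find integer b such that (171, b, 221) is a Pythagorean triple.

b² = c² - a² = 221² - 171² = 48841 - 29241 = 19600
b = sqrt(19600) = 140

140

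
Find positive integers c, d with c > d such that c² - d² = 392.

Factor: c² - d² = (c+d)(c-d) = 392.
We need two factors of 392 with the same parity.
Use c+d = 196 and c-d = 2 (product 196·2 = 392).
Adding: 2c = 198, so c = 99.
Subtracting: 2d = 194, so d = 97.
Check: 99² - 97² = 9801 - 9409 = 392 ✓

c = 99, d = 97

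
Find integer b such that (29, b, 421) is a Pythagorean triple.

b² = c² - a² = 421² - 29² = 177241 - 841 = 176400
b = sqrt(176400) = 420

420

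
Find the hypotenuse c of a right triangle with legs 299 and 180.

c² = a² + b² = 299² + 180² = 89401 + 32400 = 121801
c = sqrt(121801) = 349

349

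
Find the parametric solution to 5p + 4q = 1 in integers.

Step 1: Compute gcd(5, 4) = 1.
Since 1 divides 1, solutions exist.

Step 2: Find a particular solution using extended Euclidean algorithm.
We get p₀ = 1, q₀ = -1.
Check: 5*1 + 4*-1 = 1 = 1 ✓

Step 3: Write the general solution.
p = 1 + (4/1)t = 1 + 4t
q = -1 - (5/1)t = -1 - 5t
for any integer t.

p = 1 + 4t, q = -1 - 5t for integer t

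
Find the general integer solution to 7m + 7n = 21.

Step 1: Compute gcd(7, 7) = 7.
Since 7 divides 21, solutions exist.

Step 2: Find a particular solution using extended Euclidean algorithm.
We get m₀ = 0, n₀ = 3.
Check: 7*0 + 7*3 = 21 = 21 ✓

Step 3: Write the general solution.
m = 0 + (7/7)t = 0 + 1t
n = 3 - (7/7)t = 3 - 1t
for any integer t.

m = 0 + 1t, n = 3 - 1t for integer t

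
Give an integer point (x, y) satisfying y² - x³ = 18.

Try small integer x values and check whether x³ + 18 is a perfect square.
x = 7: x³ + 18 = 7³ + 18 = 343 + 18 = 361
Is 361 a perfect square? 19² = 361 ✓
So (x, y) = (7, 19) is a solution.

x = 7, y = 19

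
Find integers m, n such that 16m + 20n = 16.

Step 1: Check solvability.
gcd(16, 20) = 4
Since 4 divides 16, solutions exist.

Step 2: Apply extended Euclidean algorithm to find gcd.
We find integers such that 16*x0 + 20*y0 = 4

Step 3: Scale the particular solution.
Multiply by 16/4 = 4:
m = -4, n = 4

Step 4: Verify.
16*(-4) + 20*(4) = 16 = 16 ✓

m = -4, n = 4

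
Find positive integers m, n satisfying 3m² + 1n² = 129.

Try small values of m and check whether (129 - 3m²)/1 is a perfect square.
m = 4: 3·4² = 48, so 1n² = 129 - 48 = 81, giving n² = 81, n = 9.
Check: 3·4² + 1·9² = 48 + 81 = 129 ✓

m = 4, n = 9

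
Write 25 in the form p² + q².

We need to find integers p, q > 0 such that p² + q² = 25.
Trying p = 3: q² = 25 - 3² = 25 - 9 = 16
q = 4
Check: 3² + 4² = 9 + 16 = 25 ✓

25 = 3² + 4²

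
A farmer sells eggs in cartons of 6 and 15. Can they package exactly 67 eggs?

We need non-negative a, b with 6a + 15b = 67.
gcd(6, 15) = 3, and 3 does not divide 67.
No integer solutions exist.

No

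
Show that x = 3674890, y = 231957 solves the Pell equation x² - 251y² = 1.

Compute x² = 3674890² = 13504816512100
Compute 251y² = 251·231957² = 251·53804049849 = 13504816512099
x² - 251y² = 13504816512100 - 13504816512099 = 1
Since this equals 1, (3674890, 231957) is a solution.

Yes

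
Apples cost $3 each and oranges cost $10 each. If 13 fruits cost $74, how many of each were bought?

Let a = apples, o = oranges.
a + o = 13
3a + 10o = 74
Substitute o = 13 - a:
3a + 10(13 - a) = 74
(3 - 10)a = 74 - 130
-7a = -56
a = 8, o = 13 - 8 = 5

Apples: 8, Oranges: 5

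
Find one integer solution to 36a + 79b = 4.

Step 1: Check solvability.
gcd(36, 79) = 1
Since 1 divides 4, solutions exist.

Step 2: Apply extended Euclidean algorithm to find gcd.
We find integers such that 36*x0 + 79*y0 = 1

Step 3: Scale the particular solution.
Multiply by 4/1 = 4:
a = 44, b = -20

Step 4: Verify.
36*(44) + 79*(-20) = 4 = 4 ✓

a = 44, b = -20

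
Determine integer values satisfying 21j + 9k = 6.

Step 1: Check solvability.
gcd(21, 9) = 3
Since 3 divides 6, solutions exist.

Step 2: Apply extended Euclidean algorithm to find gcd.
We find integers such that 21*x0 + 9*y0 = 3

Step 3: Scale the particular solution.
Multiply by 6/3 = 2:
j = 2, k = -4

Step 4: Verify.
21*(2) + 9*(-4) = 6 = 6 ✓

j = 2, k = -4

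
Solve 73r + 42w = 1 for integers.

Step 1: Check solvability.
gcd(73, 42) = 1
Since 1 divides 1, solutions exist.

Step 2: Apply extended Euclidean algorithm to find gcd.
We find integers such that 73*x0 + 42*y0 = 1

Step 3: Scale the particular solution.
Multiply by 1/1 = 1:
r = 19, w = -33

Step 4: Verify.
73*(19) + 42*(-33) = 1 = 1 ✓

r = 19, w = -33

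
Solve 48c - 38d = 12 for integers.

Step 1: Check solvability.
gcd(48, 38) = 2
Since 2 divides 12, solutions exist.

Step 2: Apply extended Euclidean algorithm to find gcd.
We find integers such that 48*x0 + 38*y0 = 2

Step 3: Scale the particular solution.
Multiply by 12/2 = 6:
c = 24, d = 30

Step 4: Verify.
48*(24) - 38*(30) = 12 = 12 ✓

c = 24, d = 30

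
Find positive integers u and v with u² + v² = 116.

We need to find integers u, v > 0 such that u² + v² = 116.
Trying u = 4: v² = 116 - 4² = 116 - 16 = 100
v = 10
Check: 4² + 10² = 16 + 100 = 116 ✓

116 = 4² + 10²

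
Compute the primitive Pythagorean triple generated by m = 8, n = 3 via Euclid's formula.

a = m² - n² = 64 - 9 = 55
b = 2mn = 2·8·3 = 48
c = m² + n² = 64 + 9 = 73
Verify: 55² + 48² = 3025 + 2304 = 5329 = 73² ✓

(55, 48, 73)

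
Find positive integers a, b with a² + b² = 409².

We need a² + b² = 409² = 167281.
Trying: 391² + 120² = 152881 + 14400 = 167281 ✓

(391, 120, 409)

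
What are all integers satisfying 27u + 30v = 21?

Step 1: Compute gcd(27, 30) = 3.
Since 3 divides 21, solutions exist.

Step 2: Find a particular solution using extended Euclidean algorithm.
We get u₀ = -7, v₀ = 7.
Check: 27*-7 + 30*7 = 21 = 21 ✓

Step 3: Write the general solution.
u = -7 + (30/3)t = -7 + 10t
v = 7 - (27/3)t = 7 - 9t
for any integer t.

u = -7 + 10t, v = 7 - 9t for integer t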